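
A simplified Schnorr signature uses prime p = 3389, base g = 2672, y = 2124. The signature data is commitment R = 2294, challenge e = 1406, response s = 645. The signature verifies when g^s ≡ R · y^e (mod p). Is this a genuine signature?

forged

g^s mod p:
Squares mod 3389: 2672^1≡2672, 2672^2≡2350, 2672^4≡1819, 2672^8≡1097, 2672^16≡314, 2672^32≡315, 2672^64≡944, 2672^128≡3218, 2672^256≡2129, 2672^512≡1548
645 = 512 + 128 + 4 + 1, so 2672^645 ≡ 1548·3218·1819·2672 ≡ 1579 (mod 3389)
R · y^e mod p:
Squares mod 3389: 2124^1≡2124, 2124^2≡617, 2124^4≡1121, 2124^8≡2711, 2124^16≡2169, 2124^32≡629, 2124^64≡2517, 2124^128≡1248, 2124^256≡1953, 2124^512≡1584, 2124^1024≡1196
1406 = 1024 + 256 + 64 + 32 + 16 + 8 + 4 + 2, so 2124^1406 ≡ 1196·1953·2517·629·2169·2711·1121·617 ≡ 2985 (mod 3389)
2294·2985 = 6847590 ≡ 1810 (mod 3389)
1579 ≠ 1810; the check fails.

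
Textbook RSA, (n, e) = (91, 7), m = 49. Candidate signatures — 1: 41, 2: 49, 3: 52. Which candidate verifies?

Candidate 1: Squares mod 91: 41^1≡41, 41^2≡43, 41^4≡29; 7 = 4 + 2 + 1, so 41^7 ≡ 29·43·41 ≡ 76 (mod 91)
Candidate 2: Squares mod 91: 49^1≡49, 49^2≡35, 49^4≡42; 7 = 4 + 2 + 1, so 49^7 ≡ 42·35·49 ≡ 49 (mod 91)
  → matches m = 49
Candidate 3: Squares mod 91: 52^1≡52, 52^2≡65, 52^4≡39; 7 = 4 + 2 + 1, so 52^7 ≡ 39·65·52 ≡ 52 (mod 91)

2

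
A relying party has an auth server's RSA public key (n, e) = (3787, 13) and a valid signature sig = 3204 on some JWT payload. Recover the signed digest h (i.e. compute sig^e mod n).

sig^2 ≡ 3204^2 = 10265616 ≡ 2846
sig^4 ≡ 2846^2 = 8099716 ≡ 3110
sig^8 ≡ 3110^2 = 9672100 ≡ 102
13 = 8 + 4 + 1, so sig^13 ≡ 102·3110·3204 ≡ 2672 (mod 3787)

2672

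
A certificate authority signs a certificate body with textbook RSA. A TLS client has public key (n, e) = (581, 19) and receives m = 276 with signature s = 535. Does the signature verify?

verifies

Squares mod 581: s^1≡535, s^2≡373, s^4≡270, s^8≡275, s^16≡95
19 = 16 + 2 + 1, so s^19 ≡ 95·373·535 ≡ 276 (mod 581)
s^19 mod 581 = 276 matches m.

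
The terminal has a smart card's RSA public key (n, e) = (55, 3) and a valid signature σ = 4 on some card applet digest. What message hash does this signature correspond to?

9

σ^2 ≡ 4^2 = 16
3 = 2 + 1, so σ^3 ≡ 16·4 ≡ 9 (mod 55)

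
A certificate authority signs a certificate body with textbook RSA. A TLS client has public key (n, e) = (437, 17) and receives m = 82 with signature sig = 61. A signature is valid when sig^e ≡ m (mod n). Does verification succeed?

fails

sig^2 ≡ 61^2 = 3721 ≡ 225
sig^4 ≡ 225^2 = 50625 ≡ 370
sig^8 ≡ 370^2 = 136900 ≡ 119
sig^16 ≡ 119^2 = 14161 ≡ 177
17 = 16 + 1, so sig^17 ≡ 177·61 ≡ 309 (mod 437)
sig^17 mod 437 = 309, but m = 82.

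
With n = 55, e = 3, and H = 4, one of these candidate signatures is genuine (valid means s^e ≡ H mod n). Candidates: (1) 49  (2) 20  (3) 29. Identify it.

1

Candidate 1: Squares mod 55: 49^1≡49, 49^2≡36; 3 = 2 + 1, so 49^3 ≡ 36·49 ≡ 4 (mod 55)
  → matches H = 4
Candidate 2: Squares mod 55: 20^1≡20, 20^2≡15; 3 = 2 + 1, so 20^3 ≡ 15·20 ≡ 25 (mod 55)
Candidate 3: Squares mod 55: 29^1≡29, 29^2≡16; 3 = 2 + 1, so 29^3 ≡ 16·29 ≡ 24 (mod 55)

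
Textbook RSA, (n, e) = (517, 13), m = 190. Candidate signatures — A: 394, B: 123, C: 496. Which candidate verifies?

Candidate A: 394^13 mod 517 = 190
  → matches m = 190
Candidate B: 123^13 mod 517 = 327
Candidate C: 496^13 mod 517 = 463

A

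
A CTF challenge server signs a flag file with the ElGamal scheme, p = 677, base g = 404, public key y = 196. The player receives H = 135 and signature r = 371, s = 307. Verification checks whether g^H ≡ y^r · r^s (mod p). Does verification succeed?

fails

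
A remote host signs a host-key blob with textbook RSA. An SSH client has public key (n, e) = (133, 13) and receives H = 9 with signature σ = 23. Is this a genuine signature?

genuine

σ^2 ≡ 23^2 = 529 ≡ 130
σ^4 ≡ 130^2 = 16900 ≡ 9
σ^8 ≡ 9^2 = 81
13 = 8 + 4 + 1, so σ^13 ≡ 81·9·23 ≡ 9 (mod 133)
σ^13 mod 133 = 9 matches H.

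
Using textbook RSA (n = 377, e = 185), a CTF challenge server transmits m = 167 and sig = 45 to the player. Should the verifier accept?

sig^2 ≡ 45^2 = 2025 ≡ 140
sig^4 ≡ 140^2 = 19600 ≡ 373
sig^8 ≡ 373^2 = 139129 ≡ 16
sig^16 ≡ 16^2 = 256
sig^32 ≡ 256^2 = 65536 ≡ 315
sig^64 ≡ 315^2 = 99225 ≡ 74
sig^128 ≡ 74^2 = 5476 ≡ 198
185 = 128 + 32 + 16 + 8 + 1, so sig^185 ≡ 198·315·256·16·45 ≡ 210 (mod 377)
210 ≠ 167, so verification fails.

reject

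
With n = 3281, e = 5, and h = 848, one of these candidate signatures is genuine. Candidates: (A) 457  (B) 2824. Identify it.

B

Candidate A: 457^2 = 208849 ≡ 2146; 457^4 ≡ 2146^2 = 4605316 ≡ 2073; 5 = 4 + 1, so 457^5 ≡ 2073·457 ≡ 2433 (mod 3281)
Candidate B: 2824^2 = 7974976 ≡ 2146; 2824^4 ≡ 2146^2 = 4605316 ≡ 2073; 5 = 4 + 1, so 2824^5 ≡ 2073·2824 ≡ 848 (mod 3281)
  → matches h = 848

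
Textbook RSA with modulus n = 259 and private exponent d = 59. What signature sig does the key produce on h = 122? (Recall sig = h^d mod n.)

138

h^2 ≡ 122^2 = 14884 ≡ 121
h^4 ≡ 121^2 = 14641 ≡ 137
h^8 ≡ 137^2 = 18769 ≡ 121
h^16 ≡ 121^2 = 14641 ≡ 137
h^32 ≡ 137^2 = 18769 ≡ 121
59 = 32 + 16 + 8 + 2 + 1, so h^59 ≡ 121·137·121·121·122 ≡ 138 (mod 259)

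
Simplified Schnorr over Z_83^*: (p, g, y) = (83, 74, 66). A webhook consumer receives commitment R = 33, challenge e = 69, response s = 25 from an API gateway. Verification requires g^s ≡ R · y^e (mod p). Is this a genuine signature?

forged

g^s mod p:
Squares mod 83: 74^1≡74, 74^2≡81, 74^4≡4, 74^8≡16, 74^16≡7
25 = 16 + 8 + 1, so 74^25 ≡ 7·16·74 ≡ 71 (mod 83)
R · y^e mod p:
Squares mod 83: 66^1≡66, 66^2≡40, 66^4≡23, 66^8≡31, 66^16≡48, 66^32≡63, 66^64≡68
69 = 64 + 4 + 1, so 66^69 ≡ 68·23·66 ≡ 55 (mod 83)
33·55 = 1815 ≡ 72 (mod 83)
71 ≠ 72; the check fails.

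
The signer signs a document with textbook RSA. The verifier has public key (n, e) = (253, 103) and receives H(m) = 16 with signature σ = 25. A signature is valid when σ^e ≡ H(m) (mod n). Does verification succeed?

σ^2 ≡ 25^2 = 625 ≡ 119
σ^4 ≡ 119^2 = 14161 ≡ 246
σ^8 ≡ 246^2 = 60516 ≡ 49
σ^16 ≡ 49^2 = 2401 ≡ 124
σ^32 ≡ 124^2 = 15376 ≡ 196
σ^64 ≡ 196^2 = 38416 ≡ 213
103 = 64 + 32 + 4 + 2 + 1, so σ^103 ≡ 213·196·246·119·25 ≡ 16 (mod 253)
Since 16 equals the digest 16, verification succeeds.

passes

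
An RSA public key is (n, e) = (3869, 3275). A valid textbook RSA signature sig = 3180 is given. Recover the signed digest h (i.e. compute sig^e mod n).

1590

sig^2 ≡ 3180^2 = 10112400 ≡ 2703
sig^4 ≡ 2703^2 = 7306209 ≡ 1537
sig^8 ≡ 1537^2 = 2362369 ≡ 2279
sig^16 ≡ 2279^2 = 5193841 ≡ 1643
sig^32 ≡ 1643^2 = 2699449 ≡ 2756
sig^64 ≡ 2756^2 = 7595536 ≡ 689
sig^128 ≡ 689^2 = 474721 ≡ 2703
sig^256 ≡ 2703^2 = 7306209 ≡ 1537
sig^512 ≡ 1537^2 = 2362369 ≡ 2279
sig^1024 ≡ 2279^2 = 5193841 ≡ 1643
sig^2048 ≡ 1643^2 = 2699449 ≡ 2756
3275 = 2048 + 1024 + 128 + 64 + 8 + 2 + 1, so sig^3275 ≡ 2756·1643·2703·689·2279·2703·3180 ≡ 1590 (mod 3869)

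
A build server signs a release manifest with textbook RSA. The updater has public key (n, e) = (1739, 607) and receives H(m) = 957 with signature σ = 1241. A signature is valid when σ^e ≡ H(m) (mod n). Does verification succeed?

fails

Squares mod 1739: σ^1≡1241, σ^2≡1066, σ^4≡789, σ^8≡1698, σ^16≡1681, σ^32≡1625, σ^64≡823, σ^128≡858, σ^256≡567, σ^512≡1513
607 = 512 + 64 + 16 + 8 + 4 + 2 + 1, so σ^607 ≡ 1513·823·1681·1698·789·1066·1241 ≡ 960 (mod 1739)
σ^607 mod 1739 = 960, but H(m) = 957.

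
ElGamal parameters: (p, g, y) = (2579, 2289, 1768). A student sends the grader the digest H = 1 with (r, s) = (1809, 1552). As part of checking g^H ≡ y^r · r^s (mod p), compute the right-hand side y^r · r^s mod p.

2289

Squares mod 2579: 1768^1≡1768, 1768^2≡76, 1768^4≡618, 1768^8≡232, 1768^16≡2244, 1768^32≡1328, 1768^64≡2127, 1768^128≡563, 1768^256≡2331, 1768^512≡2187, 1768^1024≡1503
1809 = 1024 + 512 + 256 + 16 + 1, so 1768^1809 ≡ 1503·2187·2331·2244·1768 ≡ 679 (mod 2579)
Squares mod 2579: 1809^1≡1809, 1809^2≡2309, 1809^4≡688, 1809^8≡1387, 1809^16≡2414, 1809^32≡1435, 1809^64≡1183, 1809^128≡1671, 1809^256≡1763, 1809^512≡474, 1809^1024≡303
1552 = 1024 + 512 + 16, so 1809^1552 ≡ 303·474·2414 ≡ 801 (mod 2579)
y^r · r^s ≡ 679·801 = 543879 ≡ 2289 (mod 2579)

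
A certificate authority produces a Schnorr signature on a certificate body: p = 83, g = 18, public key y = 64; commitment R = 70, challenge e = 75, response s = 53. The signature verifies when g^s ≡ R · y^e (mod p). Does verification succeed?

g^s mod p:
18^2 = 324 ≡ 75
18^4 ≡ 75^2 = 5625 ≡ 64
18^8 ≡ 64^2 = 4096 ≡ 29
18^16 ≡ 29^2 = 841 ≡ 11
18^32 ≡ 11^2 = 121 ≡ 38
53 = 32 + 16 + 4 + 1, so 18^53 ≡ 38·11·64·18 ≡ 53 (mod 83)
R · y^e mod p:
64^2 = 4096 ≡ 29
64^4 ≡ 29^2 = 841 ≡ 11
64^8 ≡ 11^2 = 121 ≡ 38
64^16 ≡ 38^2 = 1444 ≡ 33
64^32 ≡ 33^2 = 1089 ≡ 10
64^64 ≡ 10^2 = 100 ≡ 17
75 = 64 + 8 + 2 + 1, so 64^75 ≡ 17·38·29·64 ≡ 41 (mod 83)
70·41 = 2870 ≡ 48 (mod 83)
53 ≠ 48; the check fails.

fails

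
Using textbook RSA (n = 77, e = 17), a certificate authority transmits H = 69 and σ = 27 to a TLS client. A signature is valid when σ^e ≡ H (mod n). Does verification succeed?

passes

Squares mod 77: σ^1≡27, σ^2≡36, σ^4≡64, σ^8≡15, σ^16≡71
17 = 16 + 1, so σ^17 ≡ 71·27 ≡ 69 (mod 77)
σ^17 mod 77 = 69 matches H.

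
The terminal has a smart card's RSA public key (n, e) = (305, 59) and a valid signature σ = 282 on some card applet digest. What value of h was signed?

53

σ^2 ≡ 282^2 = 79524 ≡ 224
σ^4 ≡ 224^2 = 50176 ≡ 156
σ^8 ≡ 156^2 = 24336 ≡ 241
σ^16 ≡ 241^2 = 58081 ≡ 131
σ^32 ≡ 131^2 = 17161 ≡ 81
59 = 32 + 16 + 8 + 2 + 1, so σ^59 ≡ 81·131·241·224·282 ≡ 53 (mod 305)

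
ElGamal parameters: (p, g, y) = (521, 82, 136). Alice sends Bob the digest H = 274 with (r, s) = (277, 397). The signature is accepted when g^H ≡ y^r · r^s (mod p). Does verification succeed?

passes

Left side g^H mod p:
82^2 = 6724 ≡ 472
82^4 ≡ 472^2 = 222784 ≡ 317
82^8 ≡ 317^2 = 100489 ≡ 457
82^16 ≡ 457^2 = 208849 ≡ 449
82^32 ≡ 449^2 = 201601 ≡ 495
82^64 ≡ 495^2 = 245025 ≡ 155
82^128 ≡ 155^2 = 24025 ≡ 59
82^256 ≡ 59^2 = 3481 ≡ 355
274 = 256 + 16 + 2, so 82^274 ≡ 355·449·472 ≡ 477 (mod 521)
Right side y^r · r^s mod p:
136^2 = 18496 ≡ 261
136^4 ≡ 261^2 = 68121 ≡ 391
136^8 ≡ 391^2 = 152881 ≡ 228
136^16 ≡ 228^2 = 51984 ≡ 405
136^32 ≡ 405^2 = 164025 ≡ 431
136^64 ≡ 431^2 = 185761 ≡ 285
136^128 ≡ 285^2 = 81225 ≡ 470
136^256 ≡ 470^2 = 220900 ≡ 517
277 = 256 + 16 + 4 + 1, so 136^277 ≡ 517·405·391·136 ≡ 146 (mod 521)
277^2 = 76729 ≡ 142
277^4 ≡ 142^2 = 20164 ≡ 366
277^8 ≡ 366^2 = 133956 ≡ 59
277^16 ≡ 59^2 = 3481 ≡ 355
277^32 ≡ 355^2 = 126025 ≡ 464
277^64 ≡ 464^2 = 215296 ≡ 123
277^128 ≡ 123^2 = 15129 ≡ 20
277^256 ≡ 20^2 = 400
397 = 256 + 128 + 8 + 4 + 1, so 277^397 ≡ 400·20·59·366·277 ≡ 328 (mod 521)
146·328 = 47888 ≡ 477 (mod 521)
477 ≡ 477 (mod 521), so the signature is genuine.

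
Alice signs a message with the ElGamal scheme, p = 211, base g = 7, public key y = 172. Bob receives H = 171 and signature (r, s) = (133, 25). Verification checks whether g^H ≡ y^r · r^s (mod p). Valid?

no

Left side g^H mod p:
7^2 = 49
7^4 ≡ 49^2 = 2401 ≡ 80
7^8 ≡ 80^2 = 6400 ≡ 70
7^16 ≡ 70^2 = 4900 ≡ 47
7^32 ≡ 47^2 = 2209 ≡ 99
7^64 ≡ 99^2 = 9801 ≡ 95
7^128 ≡ 95^2 = 9025 ≡ 163
171 = 128 + 32 + 8 + 2 + 1, so 7^171 ≡ 163·99·70·49·7 ≡ 198 (mod 211)
Right side y^r · r^s mod p:
172^2 = 29584 ≡ 44
172^4 ≡ 44^2 = 1936 ≡ 37
172^8 ≡ 37^2 = 1369 ≡ 103
172^16 ≡ 103^2 = 10609 ≡ 59
172^32 ≡ 59^2 = 3481 ≡ 105
172^64 ≡ 105^2 = 11025 ≡ 53
172^128 ≡ 53^2 = 2809 ≡ 66
133 = 128 + 4 + 1, so 172^133 ≡ 66·37·172 ≡ 134 (mod 211)
133^2 = 17689 ≡ 176
133^4 ≡ 176^2 = 30976 ≡ 170
133^8 ≡ 170^2 = 28900 ≡ 204
133^16 ≡ 204^2 = 41616 ≡ 49
25 = 16 + 8 + 1, so 133^25 ≡ 49·204·133 ≡ 168 (mod 211)
134·168 = 22512 ≡ 146 (mod 211)
198 ≠ 146, so verification fails.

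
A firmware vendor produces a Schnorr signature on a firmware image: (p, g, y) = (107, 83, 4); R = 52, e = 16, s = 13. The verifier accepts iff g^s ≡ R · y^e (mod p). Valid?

yes

g^s mod p:
83^13 mod 107 = 10
R · y^e mod p:
4^16 mod 107 = 29
52·29 = 1508 ≡ 10 (mod 107)
10 ≡ 10 (mod 107); signature holds.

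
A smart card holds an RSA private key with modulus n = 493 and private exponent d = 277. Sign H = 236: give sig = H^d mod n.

121

H^2 ≡ 236^2 = 55696 ≡ 480
H^4 ≡ 480^2 = 230400 ≡ 169
H^8 ≡ 169^2 = 28561 ≡ 460
H^16 ≡ 460^2 = 211600 ≡ 103
H^32 ≡ 103^2 = 10609 ≡ 256
H^64 ≡ 256^2 = 65536 ≡ 460
H^128 ≡ 460^2 = 211600 ≡ 103
H^256 ≡ 103^2 = 10609 ≡ 256
277 = 256 + 16 + 4 + 1, so H^277 ≡ 256·103·169·236 ≡ 121 (mod 493)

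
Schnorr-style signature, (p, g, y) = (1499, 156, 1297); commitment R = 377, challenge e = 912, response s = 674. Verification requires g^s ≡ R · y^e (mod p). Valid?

no

g^s mod p:
156^674 mod 1499 = 1252
R · y^e mod p:
1297^912 mod 1499 = 1103
377·1103 = 415831 ≡ 608 (mod 1499)
1252 ≠ 608; the check fails.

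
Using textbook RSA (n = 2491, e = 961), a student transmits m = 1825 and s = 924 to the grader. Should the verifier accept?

s^2 ≡ 924^2 = 853776 ≡ 1854
s^4 ≡ 1854^2 = 3437316 ≡ 2227
s^8 ≡ 2227^2 = 4959529 ≡ 2439
s^16 ≡ 2439^2 = 5948721 ≡ 213
s^32 ≡ 213^2 = 45369 ≡ 531
s^64 ≡ 531^2 = 281961 ≡ 478
s^128 ≡ 478^2 = 228484 ≡ 1803
s^256 ≡ 1803^2 = 3250809 ≡ 54
s^512 ≡ 54^2 = 2916 ≡ 425
961 = 512 + 256 + 128 + 64 + 1, so s^961 ≡ 425·54·1803·478·924 ≡ 1825 (mod 2491)
Since 1825 equals the digest 1825, verification succeeds.

accept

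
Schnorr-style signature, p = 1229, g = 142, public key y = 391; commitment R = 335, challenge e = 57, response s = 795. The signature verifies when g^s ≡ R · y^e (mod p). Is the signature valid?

g^s mod p:
142^2 = 20164 ≡ 500
142^4 ≡ 500^2 = 250000 ≡ 513
142^8 ≡ 513^2 = 263169 ≡ 163
142^16 ≡ 163^2 = 26569 ≡ 760
142^32 ≡ 760^2 = 577600 ≡ 1199
142^64 ≡ 1199^2 = 1437601 ≡ 900
142^128 ≡ 900^2 = 810000 ≡ 89
142^256 ≡ 89^2 = 7921 ≡ 547
142^512 ≡ 547^2 = 299209 ≡ 562
795 = 512 + 256 + 16 + 8 + 2 + 1, so 142^795 ≡ 562·547·760·163·500·142 ≡ 22 (mod 1229)
R · y^e mod p:
391^2 = 152881 ≡ 485
391^4 ≡ 485^2 = 235225 ≡ 486
391^8 ≡ 486^2 = 236196 ≡ 228
391^16 ≡ 228^2 = 51984 ≡ 366
391^32 ≡ 366^2 = 133956 ≡ 1224
57 = 32 + 16 + 8 + 1, so 391^57 ≡ 1224·366·228·391 ≡ 307 (mod 1229)
335·307 = 102845 ≡ 838 (mod 1229)
22 ≠ 838; the check fails.

invalid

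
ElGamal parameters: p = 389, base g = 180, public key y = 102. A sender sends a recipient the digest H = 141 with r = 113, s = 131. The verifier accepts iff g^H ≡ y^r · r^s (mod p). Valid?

Left side g^H mod p:
Squares mod 389: 180^1≡180, 180^2≡113, 180^4≡321, 180^8≡345, 180^16≡380, 180^32≡81, 180^64≡337, 180^128≡370
141 = 128 + 8 + 4 + 1, so 180^141 ≡ 370·345·321·180 ≡ 5 (mod 389)
Right side y^r · r^s mod p:
Squares mod 389: 102^1≡102, 102^2≡290, 102^4≡76, 102^8≡330, 102^16≡369, 102^32≡11, 102^64≡121
113 = 64 + 32 + 16 + 1, so 102^113 ≡ 121·11·369·102 ≡ 369 (mod 389)
Squares mod 389: 113^1≡113, 113^2≡321, 113^4≡345, 113^8≡380, 113^16≡81, 113^32≡337, 113^64≡370, 113^128≡361
131 = 128 + 2 + 1, so 113^131 ≡ 361·321·113 ≡ 35 (mod 389)
369·35 = 12915 ≡ 78 (mod 389)
5 ≠ 78, so verification fails.

no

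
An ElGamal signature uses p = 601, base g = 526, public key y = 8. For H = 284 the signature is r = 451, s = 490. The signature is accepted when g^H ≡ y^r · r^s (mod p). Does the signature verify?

verifies

Left side g^H mod p:
Squares mod 601: 526^1≡526, 526^2≡216, 526^4≡379, 526^8≡2, 526^16≡4, 526^32≡16, 526^64≡256, 526^128≡27, 526^256≡128
284 = 256 + 16 + 8 + 4, so 526^284 ≡ 128·4·2·379 ≡ 451 (mod 601)
Right side y^r · r^s mod p:
Squares mod 601: 8^1≡8, 8^2≡64, 8^4≡490, 8^8≡301, 8^16≡451, 8^32≡263, 8^64≡54, 8^128≡512, 8^256≡108
451 = 256 + 128 + 64 + 2 + 1, so 8^451 ≡ 108·512·54·64·8 ≡ 8 (mod 601)
Squares mod 601: 451^1≡451, 451^2≡263, 451^4≡54, 451^8≡512, 451^16≡108, 451^32≡245, 451^64≡526, 451^128≡216, 451^256≡379
490 = 256 + 128 + 64 + 32 + 8 + 2, so 451^490 ≡ 379·216·526·245·512·263 ≡ 432 (mod 601)
8·432 = 3456 ≡ 451 (mod 601)
451 ≡ 451 (mod 601), so the signature is genuine.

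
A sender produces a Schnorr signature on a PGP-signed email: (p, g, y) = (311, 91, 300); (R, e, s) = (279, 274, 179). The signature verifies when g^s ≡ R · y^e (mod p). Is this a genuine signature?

forged

g^s mod p:
91^2 = 8281 ≡ 195
91^4 ≡ 195^2 = 38025 ≡ 83
91^8 ≡ 83^2 = 6889 ≡ 47
91^16 ≡ 47^2 = 2209 ≡ 32
91^32 ≡ 32^2 = 1024 ≡ 91
91^64 ≡ 91^2 = 8281 ≡ 195
91^128 ≡ 195^2 = 38025 ≡ 83
179 = 128 + 32 + 16 + 2 + 1, so 91^179 ≡ 83·91·32·195·91 ≡ 260 (mod 311)
R · y^e mod p:
300^2 = 90000 ≡ 121
300^4 ≡ 121^2 = 14641 ≡ 24
300^8 ≡ 24^2 = 576 ≡ 265
300^16 ≡ 265^2 = 70225 ≡ 250
300^32 ≡ 250^2 = 62500 ≡ 300
300^64 ≡ 300^2 = 90000 ≡ 121
300^128 ≡ 121^2 = 14641 ≡ 24
300^256 ≡ 24^2 = 576 ≡ 265
274 = 256 + 16 + 2, so 300^274 ≡ 265·250·121 ≡ 225 (mod 311)
279·225 = 62775 ≡ 264 (mod 311)
260 ≠ 264; the check fails.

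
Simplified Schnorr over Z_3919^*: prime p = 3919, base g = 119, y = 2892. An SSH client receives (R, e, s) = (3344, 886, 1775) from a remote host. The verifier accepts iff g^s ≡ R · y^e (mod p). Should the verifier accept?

accept

g^s mod p:
119^2 = 14161 ≡ 2404
119^4 ≡ 2404^2 = 5779216 ≡ 2610
119^8 ≡ 2610^2 = 6812100 ≡ 878
119^16 ≡ 878^2 = 770884 ≡ 2760
119^32 ≡ 2760^2 = 7617600 ≡ 2983
119^64 ≡ 2983^2 = 8898289 ≡ 2159
119^128 ≡ 2159^2 = 4661281 ≡ 1590
119^256 ≡ 1590^2 = 2528100 ≡ 345
119^512 ≡ 345^2 = 119025 ≡ 1455
119^1024 ≡ 1455^2 = 2117025 ≡ 765
1775 = 1024 + 512 + 128 + 64 + 32 + 8 + 4 + 2 + 1, so 119^1775 ≡ 765·1455·1590·2159·2983·878·2610·2404·119 ≡ 1939 (mod 3919)
R · y^e mod p:
2892^2 = 8363664 ≡ 518
2892^4 ≡ 518^2 = 268324 ≡ 1832
2892^8 ≡ 1832^2 = 3356224 ≡ 1560
2892^16 ≡ 1560^2 = 2433600 ≡ 3820
2892^32 ≡ 3820^2 = 14592400 ≡ 1963
2892^64 ≡ 1963^2 = 3853369 ≡ 992
2892^128 ≡ 992^2 = 984064 ≡ 395
2892^256 ≡ 395^2 = 156025 ≡ 3184
2892^512 ≡ 3184^2 = 10137856 ≡ 3322
886 = 512 + 256 + 64 + 32 + 16 + 4 + 2, so 2892^886 ≡ 3322·3184·992·1963·3820·1832·518 ≡ 2423 (mod 3919)
3344·2423 = 8102512 ≡ 1939 (mod 3919)
1939 ≡ 1939 (mod 3919); signature holds.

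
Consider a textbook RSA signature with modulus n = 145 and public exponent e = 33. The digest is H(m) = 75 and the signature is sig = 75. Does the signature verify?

verifies

Squares mod 145: sig^1≡75, sig^2≡115, sig^4≡30, sig^8≡30, sig^16≡30, sig^32≡30
33 = 32 + 1, so sig^33 ≡ 30·75 ≡ 75 (mod 145)
75 = H(m), so the signature checks out.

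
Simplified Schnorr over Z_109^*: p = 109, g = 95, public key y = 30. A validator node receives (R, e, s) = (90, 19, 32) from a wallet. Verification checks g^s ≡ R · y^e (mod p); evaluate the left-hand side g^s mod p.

95^2 = 9025 ≡ 87
95^4 ≡ 87^2 = 7569 ≡ 48
95^8 ≡ 48^2 = 2304 ≡ 15
95^16 ≡ 15^2 = 225 ≡ 7
95^32 ≡ 7^2 = 49

49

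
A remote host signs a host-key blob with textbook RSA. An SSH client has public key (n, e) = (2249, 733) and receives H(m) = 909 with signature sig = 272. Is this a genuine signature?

genuine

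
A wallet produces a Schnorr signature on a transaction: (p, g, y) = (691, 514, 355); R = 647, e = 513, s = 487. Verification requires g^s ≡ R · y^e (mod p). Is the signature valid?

valid

g^s mod p:
514^2 = 264196 ≡ 234
514^4 ≡ 234^2 = 54756 ≡ 167
514^8 ≡ 167^2 = 27889 ≡ 249
514^16 ≡ 249^2 = 62001 ≡ 502
514^32 ≡ 502^2 = 252004 ≡ 480
514^64 ≡ 480^2 = 230400 ≡ 297
514^128 ≡ 297^2 = 88209 ≡ 452
514^256 ≡ 452^2 = 204304 ≡ 459
487 = 256 + 128 + 64 + 32 + 4 + 2 + 1, so 514^487 ≡ 459·452·297·480·167·234·514 ≡ 7 (mod 691)
R · y^e mod p:
355^2 = 126025 ≡ 263
355^4 ≡ 263^2 = 69169 ≡ 69
355^8 ≡ 69^2 = 4761 ≡ 615
355^16 ≡ 615^2 = 378225 ≡ 248
355^32 ≡ 248^2 = 61504 ≡ 5
355^64 ≡ 5^2 = 25
355^128 ≡ 25^2 = 625
355^256 ≡ 625^2 = 390625 ≡ 210
355^512 ≡ 210^2 = 44100 ≡ 567
513 = 512 + 1, so 355^513 ≡ 567·355 ≡ 204 (mod 691)
647·204 = 131988 ≡ 7 (mod 691)
7 ≡ 7 (mod 691); signature holds.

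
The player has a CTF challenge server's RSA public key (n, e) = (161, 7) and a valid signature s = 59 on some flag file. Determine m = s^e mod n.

s^7 mod 161 = 101

101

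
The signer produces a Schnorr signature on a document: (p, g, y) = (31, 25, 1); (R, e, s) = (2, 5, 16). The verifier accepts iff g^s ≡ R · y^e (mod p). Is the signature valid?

g^s mod p:
25^2 = 625 ≡ 5
25^4 ≡ 5^2 = 25
25^8 ≡ 25^2 = 625 ≡ 5
25^16 ≡ 5^2 = 25
R · y^e mod p:
1^2 = 1
1^4 ≡ 1^2 = 1
5 = 4 + 1, so 1^5 ≡ 1·1 ≡ 1 (mod 31)
2·1 = 2 ≡ 2 (mod 31)
25 ≠ 2; the check fails.

invalid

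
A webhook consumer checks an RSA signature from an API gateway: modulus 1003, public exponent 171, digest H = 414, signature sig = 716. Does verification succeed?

Squares mod 1003: sig^1≡716, sig^2≡123, sig^4≡84, sig^8≡35, sig^16≡222, sig^32≡137, sig^64≡715, sig^128≡698
171 = 128 + 32 + 8 + 2 + 1, so sig^171 ≡ 698·137·35·123·716 ≡ 739 (mod 1003)
The recovered value 739 does not match the digest 414.

fails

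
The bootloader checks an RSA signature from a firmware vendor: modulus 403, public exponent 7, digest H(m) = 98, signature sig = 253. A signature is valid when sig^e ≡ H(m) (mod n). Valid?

sig^2 ≡ 253^2 = 64009 ≡ 335
sig^4 ≡ 335^2 = 112225 ≡ 191
7 = 4 + 2 + 1, so sig^7 ≡ 191·335·253 ≡ 98 (mod 403)
Since 98 equals the digest 98, verification succeeds.

yes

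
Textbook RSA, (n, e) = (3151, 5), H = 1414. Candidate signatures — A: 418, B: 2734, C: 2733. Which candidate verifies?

C

Candidate A: Squares mod 3151: 418^1≡418, 418^2≡1419, 418^4≡72; 5 = 4 + 1, so 418^5 ≡ 72·418 ≡ 1737 (mod 3151)
Candidate B: Squares mod 3151: 2734^1≡2734, 2734^2≡584, 2734^4≡748; 5 = 4 + 1, so 2734^5 ≡ 748·2734 ≡ 33 (mod 3151)
Candidate C: Squares mod 3151: 2733^1≡2733, 2733^2≡1419, 2733^4≡72; 5 = 4 + 1, so 2733^5 ≡ 72·2733 ≡ 1414 (mod 3151)
  → matches H = 1414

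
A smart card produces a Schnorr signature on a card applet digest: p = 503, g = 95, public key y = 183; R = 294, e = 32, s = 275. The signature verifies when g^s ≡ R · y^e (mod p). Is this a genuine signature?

genuine

g^s mod p:
95^2 = 9025 ≡ 474
95^4 ≡ 474^2 = 224676 ≡ 338
95^8 ≡ 338^2 = 114244 ≡ 63
95^16 ≡ 63^2 = 3969 ≡ 448
95^32 ≡ 448^2 = 200704 ≡ 7
95^64 ≡ 7^2 = 49
95^128 ≡ 49^2 = 2401 ≡ 389
95^256 ≡ 389^2 = 151321 ≡ 421
275 = 256 + 16 + 2 + 1, so 95^275 ≡ 421·448·474·95 ≡ 56 (mod 503)
R · y^e mod p:
183^2 = 33489 ≡ 291
183^4 ≡ 291^2 = 84681 ≡ 177
183^8 ≡ 177^2 = 31329 ≡ 143
183^16 ≡ 143^2 = 20449 ≡ 329
183^32 ≡ 329^2 = 108241 ≡ 96
294·96 = 28224 ≡ 56 (mod 503)
56 ≡ 56 (mod 503); signature holds.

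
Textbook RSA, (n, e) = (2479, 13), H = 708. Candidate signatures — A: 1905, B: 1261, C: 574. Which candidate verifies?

C

Candidate A: Squares mod 2479: 1905^1≡1905, 1905^2≡2248, 1905^4≡1302, 1905^8≡2047; 13 = 8 + 4 + 1, so 1905^13 ≡ 2047·1302·1905 ≡ 1771 (mod 2479)
Candidate B: Squares mod 2479: 1261^1≡1261, 1261^2≡1082, 1261^4≡636, 1261^8≡419; 13 = 8 + 4 + 1, so 1261^13 ≡ 419·636·1261 ≡ 437 (mod 2479)
Candidate C: Squares mod 2479: 574^1≡574, 574^2≡2248, 574^4≡1302, 574^8≡2047; 13 = 8 + 4 + 1, so 574^13 ≡ 2047·1302·574 ≡ 708 (mod 2479)
  → matches H = 708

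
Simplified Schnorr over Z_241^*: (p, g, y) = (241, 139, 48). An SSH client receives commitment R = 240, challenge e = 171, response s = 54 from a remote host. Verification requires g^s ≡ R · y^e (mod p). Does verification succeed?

passes

g^s mod p:
139^2 = 19321 ≡ 41
139^4 ≡ 41^2 = 1681 ≡ 235
139^8 ≡ 235^2 = 55225 ≡ 36
139^16 ≡ 36^2 = 1296 ≡ 91
139^32 ≡ 91^2 = 8281 ≡ 87
54 = 32 + 16 + 4 + 2, so 139^54 ≡ 87·91·235·41 ≡ 180 (mod 241)
R · y^e mod p:
48^2 = 2304 ≡ 135
48^4 ≡ 135^2 = 18225 ≡ 150
48^8 ≡ 150^2 = 22500 ≡ 87
48^16 ≡ 87^2 = 7569 ≡ 98
48^32 ≡ 98^2 = 9604 ≡ 205
48^64 ≡ 205^2 = 42025 ≡ 91
48^128 ≡ 91^2 = 8281 ≡ 87
171 = 128 + 32 + 8 + 2 + 1, so 48^171 ≡ 87·205·87·135·48 ≡ 61 (mod 241)
240·61 = 14640 ≡ 180 (mod 241)
180 ≡ 180 (mod 241); signature holds.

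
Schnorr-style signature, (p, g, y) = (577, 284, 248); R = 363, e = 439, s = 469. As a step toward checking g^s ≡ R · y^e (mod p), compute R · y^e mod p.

248^439 mod 577 = 501
R · y^e ≡ 363·501 = 181863 ≡ 108 (mod 577)

108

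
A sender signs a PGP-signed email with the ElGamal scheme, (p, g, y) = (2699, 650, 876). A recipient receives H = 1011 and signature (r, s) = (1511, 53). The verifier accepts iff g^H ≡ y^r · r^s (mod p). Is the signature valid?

Left side g^H mod p:
Squares mod 2699: 650^1≡650, 650^2≡1456, 650^4≡1221, 650^8≡993, 650^16≡914, 650^32≡1405, 650^64≡1056, 650^128≡449, 650^256≡1875, 650^512≡1527
1011 = 512 + 256 + 128 + 64 + 32 + 16 + 2 + 1, so 650^1011 ≡ 1527·1875·449·1056·1405·914·1456·650 ≡ 838 (mod 2699)
Right side y^r · r^s mod p:
Squares mod 2699: 876^1≡876, 876^2≡860, 876^4≡74, 876^8≡78, 876^16≡686, 876^32≡970, 876^64≡1648, 876^128≡710, 876^256≡2086, 876^512≡608, 876^1024≡2600
1511 = 1024 + 256 + 128 + 64 + 32 + 4 + 2 + 1, so 876^1511 ≡ 2600·2086·710·1648·970·74·860·876 ≡ 2644 (mod 2699)
Squares mod 2699: 1511^1≡1511, 1511^2≡2466, 1511^4≡309, 1511^8≡1016, 1511^16≡1238, 1511^32≡2311
53 = 32 + 16 + 4 + 1, so 1511^53 ≡ 2311·1238·309·1511 ≡ 515 (mod 2699)
2644·515 = 1361660 ≡ 1364 (mod 2699)
838 ≠ 1364, so verification fails.

invalid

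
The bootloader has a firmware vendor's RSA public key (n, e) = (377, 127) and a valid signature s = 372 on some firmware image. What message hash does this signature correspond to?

Squares mod 377: s^1≡372, s^2≡25, s^4≡248, s^8≡53, s^16≡170, s^32≡248, s^64≡53
127 = 64 + 32 + 16 + 8 + 4 + 2 + 1, so s^127 ≡ 53·248·170·53·248·25·372 ≡ 343 (mod 377)

343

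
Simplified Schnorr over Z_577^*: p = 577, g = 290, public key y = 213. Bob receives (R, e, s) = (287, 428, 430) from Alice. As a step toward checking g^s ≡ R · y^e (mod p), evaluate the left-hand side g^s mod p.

290^2 = 84100 ≡ 435
290^4 ≡ 435^2 = 189225 ≡ 546
290^8 ≡ 546^2 = 298116 ≡ 384
290^16 ≡ 384^2 = 147456 ≡ 321
290^32 ≡ 321^2 = 103041 ≡ 335
290^64 ≡ 335^2 = 112225 ≡ 287
290^128 ≡ 287^2 = 82369 ≡ 435
290^256 ≡ 435^2 = 189225 ≡ 546
430 = 256 + 128 + 32 + 8 + 4 + 2, so 290^430 ≡ 546·435·335·384·546·435 ≡ 321 (mod 577)

321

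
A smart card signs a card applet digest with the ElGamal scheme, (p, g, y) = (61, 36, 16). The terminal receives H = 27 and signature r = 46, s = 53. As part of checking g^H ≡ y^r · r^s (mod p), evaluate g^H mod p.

27

36^27 mod 61 = 27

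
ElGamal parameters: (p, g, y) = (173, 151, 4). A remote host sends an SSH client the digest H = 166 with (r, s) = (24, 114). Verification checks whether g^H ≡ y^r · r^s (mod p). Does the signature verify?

verifies

Left side g^H mod p:
151^2 = 22801 ≡ 138
151^4 ≡ 138^2 = 19044 ≡ 14
151^8 ≡ 14^2 = 196 ≡ 23
151^16 ≡ 23^2 = 529 ≡ 10
151^32 ≡ 10^2 = 100
151^64 ≡ 100^2 = 10000 ≡ 139
151^128 ≡ 139^2 = 19321 ≡ 118
166 = 128 + 32 + 4 + 2, so 151^166 ≡ 118·100·14·138 ≡ 6 (mod 173)
Right side y^r · r^s mod p:
4^2 = 16
4^4 ≡ 16^2 = 256 ≡ 83
4^8 ≡ 83^2 = 6889 ≡ 142
4^16 ≡ 142^2 = 20164 ≡ 96
24 = 16 + 8, so 4^24 ≡ 96·142 ≡ 138 (mod 173)
24^2 = 576 ≡ 57
24^4 ≡ 57^2 = 3249 ≡ 135
24^8 ≡ 135^2 = 18225 ≡ 60
24^16 ≡ 60^2 = 3600 ≡ 140
24^32 ≡ 140^2 = 19600 ≡ 51
24^64 ≡ 51^2 = 2601 ≡ 6
114 = 64 + 32 + 16 + 2, so 24^114 ≡ 6·51·140·57 ≡ 158 (mod 173)
138·158 = 21804 ≡ 6 (mod 173)
6 ≡ 6 (mod 173), so the signature is genuine.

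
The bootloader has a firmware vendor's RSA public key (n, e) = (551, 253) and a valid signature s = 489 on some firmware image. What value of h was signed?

Squares mod 551: s^1≡489, s^2≡538, s^4≡169, s^8≡460, s^16≡16, s^32≡256, s^64≡518, s^128≡538
253 = 128 + 64 + 32 + 16 + 8 + 4 + 1, so s^253 ≡ 538·518·256·16·460·169·489 ≡ 489 (mod 551)

489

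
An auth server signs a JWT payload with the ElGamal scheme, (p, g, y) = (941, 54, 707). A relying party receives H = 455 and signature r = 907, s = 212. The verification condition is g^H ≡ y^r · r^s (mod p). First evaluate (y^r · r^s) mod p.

427

707^2 = 499849 ≡ 178
707^4 ≡ 178^2 = 31684 ≡ 631
707^8 ≡ 631^2 = 398161 ≡ 118
707^16 ≡ 118^2 = 13924 ≡ 750
707^32 ≡ 750^2 = 562500 ≡ 723
707^64 ≡ 723^2 = 522729 ≡ 474
707^128 ≡ 474^2 = 224676 ≡ 718
707^256 ≡ 718^2 = 515524 ≡ 797
707^512 ≡ 797^2 = 635209 ≡ 34
907 = 512 + 256 + 128 + 8 + 2 + 1, so 707^907 ≡ 34·797·718·118·178·707 ≡ 461 (mod 941)
907^2 = 822649 ≡ 215
907^4 ≡ 215^2 = 46225 ≡ 116
907^8 ≡ 116^2 = 13456 ≡ 282
907^16 ≡ 282^2 = 79524 ≡ 480
907^32 ≡ 480^2 = 230400 ≡ 796
907^64 ≡ 796^2 = 633616 ≡ 323
907^128 ≡ 323^2 = 104329 ≡ 819
212 = 128 + 64 + 16 + 4, so 907^212 ≡ 819·323·480·116 ≡ 797 (mod 941)
y^r · r^s ≡ 461·797 = 367417 ≡ 427 (mod 941)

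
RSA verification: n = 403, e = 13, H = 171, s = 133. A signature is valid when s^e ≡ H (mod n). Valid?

no

s^2 ≡ 133^2 = 17689 ≡ 360
s^4 ≡ 360^2 = 129600 ≡ 237
s^8 ≡ 237^2 = 56169 ≡ 152
13 = 8 + 4 + 1, so s^13 ≡ 152·237·133 ≡ 328 (mod 403)
328 ≠ 171, so verification fails.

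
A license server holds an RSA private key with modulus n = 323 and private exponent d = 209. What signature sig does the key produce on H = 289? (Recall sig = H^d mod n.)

H^2 ≡ 289^2 = 83521 ≡ 187
H^4 ≡ 187^2 = 34969 ≡ 85
H^8 ≡ 85^2 = 7225 ≡ 119
H^16 ≡ 119^2 = 14161 ≡ 272
H^32 ≡ 272^2 = 73984 ≡ 17
H^64 ≡ 17^2 = 289
H^128 ≡ 289^2 = 83521 ≡ 187
209 = 128 + 64 + 16 + 1, so H^209 ≡ 187·289·272·289 ≡ 187 (mod 323)

187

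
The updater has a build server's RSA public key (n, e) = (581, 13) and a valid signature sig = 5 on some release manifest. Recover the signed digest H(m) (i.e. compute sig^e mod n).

sig^13 mod 581 = 47

47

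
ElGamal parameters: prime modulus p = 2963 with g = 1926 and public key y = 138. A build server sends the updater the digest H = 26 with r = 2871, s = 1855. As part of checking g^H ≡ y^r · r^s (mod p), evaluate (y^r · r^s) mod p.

1108

138^2 = 19044 ≡ 1266
138^4 ≡ 1266^2 = 1602756 ≡ 2736
138^8 ≡ 2736^2 = 7485696 ≡ 1158
138^16 ≡ 1158^2 = 1340964 ≡ 1688
138^32 ≡ 1688^2 = 2849344 ≡ 1901
138^64 ≡ 1901^2 = 3613801 ≡ 1904
138^128 ≡ 1904^2 = 3625216 ≡ 1467
138^256 ≡ 1467^2 = 2152089 ≡ 951
138^512 ≡ 951^2 = 904401 ≡ 686
138^1024 ≡ 686^2 = 470596 ≡ 2442
138^2048 ≡ 2442^2 = 5963364 ≡ 1808
2871 = 2048 + 512 + 256 + 32 + 16 + 4 + 2 + 1, so 138^2871 ≡ 1808·686·951·1901·1688·2736·1266·138 ≡ 1046 (mod 2963)
2871^2 = 8242641 ≡ 2538
2871^4 ≡ 2538^2 = 6441444 ≡ 2845
2871^8 ≡ 2845^2 = 8094025 ≡ 2072
2871^16 ≡ 2072^2 = 4293184 ≡ 2760
2871^32 ≡ 2760^2 = 7617600 ≡ 2690
2871^64 ≡ 2690^2 = 7236100 ≡ 454
2871^128 ≡ 454^2 = 206116 ≡ 1669
2871^256 ≡ 1669^2 = 2785561 ≡ 341
2871^512 ≡ 341^2 = 116281 ≡ 724
2871^1024 ≡ 724^2 = 524176 ≡ 2688
1855 = 1024 + 512 + 256 + 32 + 16 + 8 + 4 + 2 + 1, so 2871^1855 ≡ 2688·724·341·2690·2760·2072·2845·2538·2871 ≡ 1746 (mod 2963)
y^r · r^s ≡ 1046·1746 = 1826316 ≡ 1108 (mod 2963)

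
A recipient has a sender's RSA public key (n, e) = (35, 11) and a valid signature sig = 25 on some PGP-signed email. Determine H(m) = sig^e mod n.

Squares mod 35: sig^1≡25, sig^2≡30, sig^4≡25, sig^8≡30
11 = 8 + 2 + 1, so sig^11 ≡ 30·30·25 ≡ 30 (mod 35)

30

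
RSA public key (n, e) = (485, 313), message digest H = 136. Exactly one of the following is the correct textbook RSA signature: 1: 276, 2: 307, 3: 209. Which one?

1

Candidate 1: Squares mod 485: 276^1≡276, 276^2≡31, 276^4≡476, 276^8≡81, 276^16≡256, 276^32≡61, 276^64≡326, 276^128≡61, 276^256≡326; 313 = 256 + 32 + 16 + 8 + 1, so 276^313 ≡ 326·61·256·81·276 ≡ 136 (mod 485)
  → matches H = 136
Candidate 2: Squares mod 485: 307^1≡307, 307^2≡159, 307^4≡61, 307^8≡326, 307^16≡61, 307^32≡326, 307^64≡61, 307^128≡326, 307^256≡61; 313 = 256 + 32 + 16 + 8 + 1, so 307^313 ≡ 61·326·61·326·307 ≡ 307 (mod 485)
Candidate 3: Squares mod 485: 209^1≡209, 209^2≡31, 209^4≡476, 209^8≡81, 209^16≡256, 209^32≡61, 209^64≡326, 209^128≡61, 209^256≡326; 313 = 256 + 32 + 16 + 8 + 1, so 209^313 ≡ 326·61·256·81·209 ≡ 349 (mod 485)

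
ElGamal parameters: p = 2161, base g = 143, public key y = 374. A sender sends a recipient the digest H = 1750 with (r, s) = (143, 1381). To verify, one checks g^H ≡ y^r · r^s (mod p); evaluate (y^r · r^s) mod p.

374^2 = 139876 ≡ 1572
374^4 ≡ 1572^2 = 2471184 ≡ 1161
374^8 ≡ 1161^2 = 1347921 ≡ 1618
374^16 ≡ 1618^2 = 2617924 ≡ 953
374^32 ≡ 953^2 = 908209 ≡ 589
374^64 ≡ 589^2 = 346921 ≡ 1161
374^128 ≡ 1161^2 = 1347921 ≡ 1618
143 = 128 + 8 + 4 + 2 + 1, so 374^143 ≡ 1618·1618·1161·1572·374 ≡ 136 (mod 2161)
143^2 = 20449 ≡ 1000
143^4 ≡ 1000^2 = 1000000 ≡ 1618
143^8 ≡ 1618^2 = 2617924 ≡ 953
143^16 ≡ 953^2 = 908209 ≡ 589
143^32 ≡ 589^2 = 346921 ≡ 1161
143^64 ≡ 1161^2 = 1347921 ≡ 1618
143^128 ≡ 1618^2 = 2617924 ≡ 953
143^256 ≡ 953^2 = 908209 ≡ 589
143^512 ≡ 589^2 = 346921 ≡ 1161
143^1024 ≡ 1161^2 = 1347921 ≡ 1618
1381 = 1024 + 256 + 64 + 32 + 4 + 1, so 143^1381 ≡ 1618·589·1618·1161·1618·143 ≡ 143 (mod 2161)
y^r · r^s ≡ 136·143 = 19448 ≡ 2160 (mod 2161)

2160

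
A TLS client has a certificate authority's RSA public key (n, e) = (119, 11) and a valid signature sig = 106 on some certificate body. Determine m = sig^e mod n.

64

sig^2 ≡ 106^2 = 11236 ≡ 50
sig^4 ≡ 50^2 = 2500 ≡ 1
sig^8 ≡ 1^2 = 1
11 = 8 + 2 + 1, so sig^11 ≡ 1·50·106 ≡ 64 (mod 119)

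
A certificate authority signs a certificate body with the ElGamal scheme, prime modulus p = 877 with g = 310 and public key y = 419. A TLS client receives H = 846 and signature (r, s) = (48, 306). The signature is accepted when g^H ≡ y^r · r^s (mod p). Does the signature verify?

verifies

Left side g^H mod p:
Squares mod 877: 310^1≡310, 310^2≡507, 310^4≡88, 310^8≡728, 310^16≡276, 310^32≡754, 310^64≡220, 310^128≡165, 310^256≡38, 310^512≡567
846 = 512 + 256 + 64 + 8 + 4 + 2, so 310^846 ≡ 567·38·220·728·88·507 ≡ 167 (mod 877)
Right side y^r · r^s mod p:
Squares mod 877: 419^1≡419, 419^2≡161, 419^4≡488, 419^8≡477, 419^16≡386, 419^32≡783
48 = 32 + 16, so 419^48 ≡ 783·386 ≡ 550 (mod 877)
Squares mod 877: 48^1≡48, 48^2≡550, 48^4≡812, 48^8≡717, 48^16≡167, 48^32≡702, 48^64≡807, 48^128≡515, 48^256≡371
306 = 256 + 32 + 16 + 2, so 48^306 ≡ 371·702·167·550 ≡ 206 (mod 877)
550·206 = 113300 ≡ 167 (mod 877)
167 ≡ 167 (mod 877), so the signature is genuine.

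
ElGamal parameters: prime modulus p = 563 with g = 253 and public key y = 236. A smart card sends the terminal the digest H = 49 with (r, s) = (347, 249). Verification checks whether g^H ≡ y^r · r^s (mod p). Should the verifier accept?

accept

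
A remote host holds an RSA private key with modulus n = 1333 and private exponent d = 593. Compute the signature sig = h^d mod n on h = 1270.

619

h^2 ≡ 1270^2 = 1612900 ≡ 1303
h^4 ≡ 1303^2 = 1697809 ≡ 900
h^8 ≡ 900^2 = 810000 ≡ 869
h^16 ≡ 869^2 = 755161 ≡ 683
h^32 ≡ 683^2 = 466489 ≡ 1272
h^64 ≡ 1272^2 = 1617984 ≡ 1055
h^128 ≡ 1055^2 = 1113025 ≡ 1303
h^256 ≡ 1303^2 = 1697809 ≡ 900
h^512 ≡ 900^2 = 810000 ≡ 869
593 = 512 + 64 + 16 + 1, so h^593 ≡ 869·1055·683·1270 ≡ 619 (mod 1333)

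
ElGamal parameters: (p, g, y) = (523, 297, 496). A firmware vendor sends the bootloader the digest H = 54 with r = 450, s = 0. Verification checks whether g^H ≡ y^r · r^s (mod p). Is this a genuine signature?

Left side g^H mod p:
297^2 = 88209 ≡ 345
297^4 ≡ 345^2 = 119025 ≡ 304
297^8 ≡ 304^2 = 92416 ≡ 368
297^16 ≡ 368^2 = 135424 ≡ 490
297^32 ≡ 490^2 = 240100 ≡ 43
54 = 32 + 16 + 4 + 2, so 297^54 ≡ 43·490·304·345 ≡ 160 (mod 523)
Right side y^r · r^s mod p:
496^2 = 246016 ≡ 206
496^4 ≡ 206^2 = 42436 ≡ 73
496^8 ≡ 73^2 = 5329 ≡ 99
496^16 ≡ 99^2 = 9801 ≡ 387
496^32 ≡ 387^2 = 149769 ≡ 191
496^64 ≡ 191^2 = 36481 ≡ 394
496^128 ≡ 394^2 = 155236 ≡ 428
496^256 ≡ 428^2 = 183184 ≡ 134
450 = 256 + 128 + 64 + 2, so 496^450 ≡ 134·428·394·206 ≡ 160 (mod 523)
450^0 mod 523 = 1
160·1 = 160 ≡ 160 (mod 523)
160 ≡ 160 (mod 523), so the signature is genuine.

genuine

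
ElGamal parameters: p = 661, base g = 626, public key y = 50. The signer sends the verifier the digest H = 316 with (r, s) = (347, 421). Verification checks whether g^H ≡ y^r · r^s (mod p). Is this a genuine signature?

Left side g^H mod p:
626^2 = 391876 ≡ 564
626^4 ≡ 564^2 = 318096 ≡ 155
626^8 ≡ 155^2 = 24025 ≡ 229
626^16 ≡ 229^2 = 52441 ≡ 222
626^32 ≡ 222^2 = 49284 ≡ 370
626^64 ≡ 370^2 = 136900 ≡ 73
626^128 ≡ 73^2 = 5329 ≡ 41
626^256 ≡ 41^2 = 1681 ≡ 359
316 = 256 + 32 + 16 + 8 + 4, so 626^316 ≡ 359·370·222·229·155 ≡ 587 (mod 661)
Right side y^r · r^s mod p:
50^2 = 2500 ≡ 517
50^4 ≡ 517^2 = 267289 ≡ 245
50^8 ≡ 245^2 = 60025 ≡ 535
50^16 ≡ 535^2 = 286225 ≡ 12
50^32 ≡ 12^2 = 144
50^64 ≡ 144^2 = 20736 ≡ 245
50^128 ≡ 245^2 = 60025 ≡ 535
50^256 ≡ 535^2 = 286225 ≡ 12
347 = 256 + 64 + 16 + 8 + 2 + 1, so 50^347 ≡ 12·245·12·535·517·50 ≡ 61 (mod 661)
347^2 = 120409 ≡ 107
347^4 ≡ 107^2 = 11449 ≡ 212
347^8 ≡ 212^2 = 44944 ≡ 657
347^16 ≡ 657^2 = 431649 ≡ 16
347^32 ≡ 16^2 = 256
347^64 ≡ 256^2 = 65536 ≡ 97
347^128 ≡ 97^2 = 9409 ≡ 155
347^256 ≡ 155^2 = 24025 ≡ 229
421 = 256 + 128 + 32 + 4 + 1, so 347^421 ≡ 229·155·256·212·347 ≡ 183 (mod 661)
61·183 = 11163 ≡ 587 (mod 661)
587 ≡ 587 (mod 661), so the signature is genuine.

genuine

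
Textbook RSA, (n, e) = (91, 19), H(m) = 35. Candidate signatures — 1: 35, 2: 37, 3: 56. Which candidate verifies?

Candidate 1: Squares mod 91: 35^1≡35, 35^2≡42, 35^4≡35, 35^8≡42, 35^16≡35; 19 = 16 + 2 + 1, so 35^19 ≡ 35·42·35 ≡ 35 (mod 91)
  → matches H(m) = 35
Candidate 2: Squares mod 91: 37^1≡37, 37^2≡4, 37^4≡16, 37^8≡74, 37^16≡16; 19 = 16 + 2 + 1, so 37^19 ≡ 16·4·37 ≡ 2 (mod 91)
Candidate 3: Squares mod 91: 56^1≡56, 56^2≡42, 56^4≡35, 56^8≡42, 56^16≡35; 19 = 16 + 2 + 1, so 56^19 ≡ 35·42·56 ≡ 56 (mod 91)

1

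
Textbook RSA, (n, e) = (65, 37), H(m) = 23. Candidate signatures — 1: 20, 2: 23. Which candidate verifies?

2

Candidate 1: 20^2 = 400 ≡ 10; 20^4 ≡ 10^2 = 100 ≡ 35; 20^8 ≡ 35^2 = 1225 ≡ 55; 20^16 ≡ 55^2 = 3025 ≡ 35; 20^32 ≡ 35^2 = 1225 ≡ 55; 37 = 32 + 4 + 1, so 20^37 ≡ 55·35·20 ≡ 20 (mod 65)
Candidate 2: 23^2 = 529 ≡ 9; 23^4 ≡ 9^2 = 81 ≡ 16; 23^8 ≡ 16^2 = 256 ≡ 61; 23^16 ≡ 61^2 = 3721 ≡ 16; 23^32 ≡ 16^2 = 256 ≡ 61; 37 = 32 + 4 + 1, so 23^37 ≡ 61·16·23 ≡ 23 (mod 65)
  → matches H(m) = 23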